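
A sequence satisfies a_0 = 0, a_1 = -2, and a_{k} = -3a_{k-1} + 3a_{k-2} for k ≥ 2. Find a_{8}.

The ordinary generating function has denominator 1 + 3t - 3t^2.
Iterating the recurrence: a_0,…,a_{8} = 0, -2, 6, -24, 90, -342, 1296, -4914, 18630.

18630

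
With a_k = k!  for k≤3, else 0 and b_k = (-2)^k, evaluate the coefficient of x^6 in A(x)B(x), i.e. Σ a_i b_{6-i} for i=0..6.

16

This is [x^6] in the product of the two ordinary generating functions.
Σ = 1·64 + 1·(-32) + 2·16 + 6·(-8) + 0·4 + 0·(-2) + 0·1 = 16.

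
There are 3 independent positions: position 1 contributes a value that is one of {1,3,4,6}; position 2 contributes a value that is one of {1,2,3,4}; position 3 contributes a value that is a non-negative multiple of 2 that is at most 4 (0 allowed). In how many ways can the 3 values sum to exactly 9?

7

The generating function for the choices is (z + z³ + z⁴ + z⁶)·(z + z² + z³ + z⁴)·(1 + z² + z⁴); the count is [z⁹].
(z + z³ + z⁴ + z⁶) has coefficients 0,1,0,1,1,0,1 for degrees 0…6.
(z + z² + z³ + z⁴) has coefficients 0,1,1,1,1,0,0,0,0,0 for degrees 0…9.
Finally multiplying by (1 + z² + z⁴), the product of all factors after the first has coefficients 0,1,1,2,2,2,2,1,1,0 for degrees 0…9.
[z⁹] = 1·1 + 1·2 + 1·2 + 1·2 = 7.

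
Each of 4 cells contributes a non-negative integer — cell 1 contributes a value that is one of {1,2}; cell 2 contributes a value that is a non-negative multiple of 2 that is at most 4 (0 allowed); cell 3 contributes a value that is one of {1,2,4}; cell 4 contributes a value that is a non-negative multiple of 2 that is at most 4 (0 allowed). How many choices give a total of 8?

7

The generating function for the choices is (x + x^2)·(1 + x^2 + x^4)·(x + x^2 + x^4)·(1 + x^2 + x^4); the count is [x^8].
(x + x^2) has coefficients 0,1,1 for degrees 0…2.
(1 + x^2 + x^4) has coefficients 1,0,1,0,1,0,0,0,0 for degrees 0…8.
Multiplying by (x + x^2 + x^4) gives running coefficients 0,1,1,1,2,1,2,0,1 for degrees 0…8.
Finally multiplying by (1 + x^2 + x^4), the product of all factors after the first has coefficients 0,1,1,2,3,3,5,2,5 for degrees 0…8.
[x^8] = 1·2 + 1·5 = 7.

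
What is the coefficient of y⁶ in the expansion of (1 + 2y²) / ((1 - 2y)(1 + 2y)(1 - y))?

Partial fractions give a closed form: a_n = (3/2)·2^n + (1/2)·(-2)^n + (-1)·1^n.
At n = 6: a_6 = 127.

127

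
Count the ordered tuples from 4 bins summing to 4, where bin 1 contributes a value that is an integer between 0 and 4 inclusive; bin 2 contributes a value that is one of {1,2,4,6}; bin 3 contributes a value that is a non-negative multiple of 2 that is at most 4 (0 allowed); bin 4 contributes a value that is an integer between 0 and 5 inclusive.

11

The generating function for the choices is (1 + z + z² + z³ + z⁴)·(z + z² + z⁴ + z⁶)·(1 + z² + z⁴)·(1 + z + z² + z³ + z⁴ + z⁵); the count is [z⁴].
(1 + z + z² + z³ + z⁴) has coefficients 1,1,1,1,1 for degrees 0…4.
(z + z² + z⁴ + z⁶) has coefficients 0,1,1,0,1 for degrees 0…4.
Multiplying by (1 + z² + z⁴) gives running coefficients 0,1,1,1,2 for degrees 0…4.
Finally multiplying by (1 + z + z² + z³ + z⁴ + z⁵), the product of all factors after the first has coefficients 0,1,2,3,5 for degrees 0…4.
[z⁴] = 1·5 + 1·3 + 1·2 + 1·1 + 1·0 = 11.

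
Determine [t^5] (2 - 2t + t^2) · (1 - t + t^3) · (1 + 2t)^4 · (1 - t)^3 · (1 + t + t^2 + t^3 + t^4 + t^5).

70

(2 - 2t + t^2) has coefficients 2,-2,1 for degrees 0…2.
(1 - t + t^3) has coefficients 1,-1,0,1,0,0 for degrees 0…5.
Multiplying by (1 + 2t)^4 gives running coefficients 1,7,16,9,-8,8 for degrees 0…5.
Multiplying by (1 - t)^3 gives running coefficients 1,4,-2,-19,6,43 for degrees 0…5.
Finally multiplying by (1 + t + t^2 + t^3 + t^4 + t^5), the product of all factors after the first has coefficients 1,5,3,-16,-10,33 for degrees 0…5.
[t^5] = 2·33 − 2·(-10) + 1·(-16) = 70.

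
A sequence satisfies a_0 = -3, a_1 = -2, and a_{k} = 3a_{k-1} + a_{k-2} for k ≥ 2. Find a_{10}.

-124584

The ordinary generating function has denominator 1 - 3q - q^2.
Iterating the recurrence: a_0,…,a_{10} = -3, -2, -9, -29, -96, -317, -1047, -3458, -11421, -37721, -124584.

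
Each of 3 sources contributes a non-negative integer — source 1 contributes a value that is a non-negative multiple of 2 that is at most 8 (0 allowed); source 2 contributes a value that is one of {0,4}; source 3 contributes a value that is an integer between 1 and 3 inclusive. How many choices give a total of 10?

2

The generating function for the choices is (1 + t^2 + t^4 + t^6 + t^8)·(1 + t^4)·(t + t^2 + t^3); the count is [t^10].
(1 + t^2 + t^4 + t^6 + t^8) has coefficients 1,0,1,0,1,0,1,0,1 for degrees 0…8.
(1 + t^4) has coefficients 1,0,0,0,1,0,0,0,0,0,0 for degrees 0…10.
Finally multiplying by (t + t^2 + t^3), the product of all factors after the first has coefficients 0,1,1,1,0,1,1,1,0,0,0 for degrees 0…10.
[t^10] = 1·0 + 1·0 + 1·1 + 1·0 + 1·1 = 2.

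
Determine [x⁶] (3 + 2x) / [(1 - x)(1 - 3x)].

4007

Partial fractions give a closed form: a_n = (-5/2)·1^n + (11/2)·3^n.
At n = 6: a_6 = 4007.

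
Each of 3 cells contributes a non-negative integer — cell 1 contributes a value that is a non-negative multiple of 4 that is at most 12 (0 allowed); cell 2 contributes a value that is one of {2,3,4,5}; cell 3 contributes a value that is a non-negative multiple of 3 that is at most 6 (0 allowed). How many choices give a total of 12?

3

The generating function for the choices is (1 + q^4 + q^8 + q^12)·(q^2 + q^3 + q^4 + q^5)·(1 + q^3 + q^6); the count is [q^12].
(1 + q^4 + q^8 + q^12) has coefficients 1,0,0,0,1,0,0,0,1,0,0,0,1 for degrees 0…12.
(q^2 + q^3 + q^4 + q^5) has coefficients 0,0,1,1,1,1,0,0,0,0,0,0,0 for degrees 0…12.
Finally multiplying by (1 + q^3 + q^6), the product of all factors after the first has coefficients 0,0,1,1,1,2,1,1,2,1,1,1,0 for degrees 0…12.
[q^12] = 1·0 + 1·2 + 1·1 + 1·0 = 3.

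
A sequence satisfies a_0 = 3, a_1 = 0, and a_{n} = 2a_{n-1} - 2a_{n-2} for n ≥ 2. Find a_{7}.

The ordinary generating function has denominator 1 - 2z + 2z^2.
Iterating the recurrence: a_0,…,a_{7} = 3, 0, -6, -12, -12, 0, 24, 48.

48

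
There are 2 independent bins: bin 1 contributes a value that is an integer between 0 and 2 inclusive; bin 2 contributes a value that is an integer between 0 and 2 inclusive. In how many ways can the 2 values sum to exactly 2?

The generating function for the choices is (1 + q + q²)·(1 + q + q²); the count is [q²].
(1 + q + q²) has coefficients 1,1,1 for degrees 0…2.
(1 + q + q²) has coefficients 1,1,1 for degrees 0…2.
[q²] = 1·1 + 1·1 + 1·1 = 3.

3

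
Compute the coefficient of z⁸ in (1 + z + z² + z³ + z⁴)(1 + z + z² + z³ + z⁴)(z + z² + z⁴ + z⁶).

(1 + z + z² + z³ + z⁴) has coefficients 1,1,1,1,1 for degrees 0…4.
(1 + z + z² + z³ + z⁴) has coefficients 1,1,1,1,1,0,0,0,0 for degrees 0…8.
Finally multiplying by (z + z² + z⁴ + z⁶), the product of all factors after the first has coefficients 0,1,2,2,3,3,3,2,2 for degrees 0…8.
[z⁸] = 1·2 + 1·2 + 1·3 + 1·3 + 1·3 = 13.

13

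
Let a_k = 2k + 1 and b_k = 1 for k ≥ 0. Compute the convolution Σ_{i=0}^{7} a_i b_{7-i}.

64

The convolution is the x^7 coefficient of A(x)B(x).
Σ = 1·1 + 3·1 + 5·1 + 7·1 + 9·1 + 11·1 + 13·1 + 15·1 = 64.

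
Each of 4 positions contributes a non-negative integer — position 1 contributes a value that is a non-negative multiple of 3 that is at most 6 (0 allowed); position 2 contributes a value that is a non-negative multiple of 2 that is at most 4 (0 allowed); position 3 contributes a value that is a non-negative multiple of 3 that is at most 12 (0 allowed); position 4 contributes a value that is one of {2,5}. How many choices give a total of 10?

The generating function for the choices is (1 + z^3 + z^6)·(1 + z^2 + z^4)·(1 + z^3 + z^6 + z^9 + z^12)·(z^2 + z^5); the count is [z^10].
(1 + z^3 + z^6) has coefficients 1,0,0,1,0,0,1 for degrees 0…6.
(1 + z^2 + z^4) has coefficients 1,0,1,0,1,0,0,0,0,0,0 for degrees 0…10.
Multiplying by (1 + z^3 + z^6 + z^9 + z^12) gives running coefficients 1,0,1,1,1,1,1,1,1,1,1 for degrees 0…10.
Finally multiplying by (z^2 + z^5), the product of all factors after the first has coefficients 0,0,1,0,1,2,1,2,2,2,2 for degrees 0…10.
[z^10] = 1·2 + 1·2 + 1·1 = 5.

5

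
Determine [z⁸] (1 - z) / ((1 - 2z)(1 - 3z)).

12866

Partial fractions give a closed form: a_n = (-1)·2^n + (2)·3^n.
At n = 8: a_8 = 12866.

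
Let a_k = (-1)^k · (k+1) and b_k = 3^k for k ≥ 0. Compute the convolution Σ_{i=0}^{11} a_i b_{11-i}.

99642

This is [x^11] in the product of the two ordinary generating functions.
Σ = 1·177147 − 2·59049 + 3·19683 − 4·6561 + 5·2187 − 6·729 + 7·243 − 8·81 + 9·27 − 10·9 + 11·3 − 12·1 = 99642.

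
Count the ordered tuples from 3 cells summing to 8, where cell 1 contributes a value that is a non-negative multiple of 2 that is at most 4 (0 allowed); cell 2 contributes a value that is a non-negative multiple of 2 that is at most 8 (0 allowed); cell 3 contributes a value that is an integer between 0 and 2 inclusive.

6

The generating function for the choices is (1 + z^2 + z^4)·(1 + z^2 + z^4 + z^6 + z^8)·(1 + z + z^2); the count is [z^8].
(1 + z^2 + z^4) has coefficients 1,0,1,0,1 for degrees 0…4.
(1 + z^2 + z^4 + z^6 + z^8) has coefficients 1,0,1,0,1,0,1,0,1 for degrees 0…8.
Finally multiplying by (1 + z + z^2), the product of all factors after the first has coefficients 1,1,2,1,2,1,2,1,2 for degrees 0…8.
[z^8] = 1·2 + 1·2 + 1·2 = 6.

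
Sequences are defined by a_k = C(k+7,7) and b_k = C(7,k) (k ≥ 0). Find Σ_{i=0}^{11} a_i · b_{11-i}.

795455

Write out a_i and b_{11-i} for i = 0,…,11 and sum the products.
Σ = 1·0 + 8·0 + 36·0 + 120·0 + 330·1 + 792·7 + 1716·21 + 3432·35 + 6435·35 + 11440·21 + 19448·7 + 31824·1 = 795455.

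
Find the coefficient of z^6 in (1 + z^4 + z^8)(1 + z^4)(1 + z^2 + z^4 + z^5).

2

(1 + z^4 + z^8) has coefficients 1,0,0,0,1,0,0 for degrees 0…6.
(1 + z^4) has coefficients 1,0,0,0,1,0,0 for degrees 0…6.
Finally multiplying by (1 + z^2 + z^4 + z^5), the product of all factors after the first has coefficients 1,0,1,0,2,1,1 for degrees 0…6.
[z^6] = 1·1 + 1·1 = 2.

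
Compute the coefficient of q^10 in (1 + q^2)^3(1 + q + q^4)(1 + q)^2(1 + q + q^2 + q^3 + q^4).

46

(1 + q^2)^3 has coefficients 1,0,3,0,3,0,1 for degrees 0…6.
(1 + q + q^4) has coefficients 1,1,0,0,1,0,0,0,0,0,0 for degrees 0…10.
Multiplying by (1 + q)^2 gives running coefficients 1,3,3,1,1,2,1,0,0,0,0 for degrees 0…10.
Finally multiplying by (1 + q + q^2 + q^3 + q^4), the product of all factors after the first has coefficients 1,4,7,8,9,10,8,5,4,3,1 for degrees 0…10.
[q^10] = 1·1 + 3·4 + 3·8 + 1·9 = 46.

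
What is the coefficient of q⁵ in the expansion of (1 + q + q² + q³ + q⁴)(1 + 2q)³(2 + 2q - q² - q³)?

60

(1 + q + q² + q³ + q⁴) has coefficients 1,1,1,1,1 for degrees 0…4.
(1 + 2q)³ has coefficients 1,6,12,8,0,0 for degrees 0…5.
Finally multiplying by (2 + 2q - q² - q³), the product of all factors after the first has coefficients 2,14,35,33,-2,-20 for degrees 0…5.
[q⁵] = 1·(-20) + 1·(-2) + 1·33 + 1·35 + 1·14 = 60.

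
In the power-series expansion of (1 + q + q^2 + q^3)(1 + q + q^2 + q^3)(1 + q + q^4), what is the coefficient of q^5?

7

(1 + q + q^2 + q^3) has coefficients 1,1,1,1 for degrees 0…3.
(1 + q + q^2 + q^3) has coefficients 1,1,1,1,0,0 for degrees 0…5.
Finally multiplying by (1 + q + q^4), the product of all factors after the first has coefficients 1,2,2,2,2,1 for degrees 0…5.
[q^5] = 1·1 + 1·2 + 1·2 + 1·2 = 7.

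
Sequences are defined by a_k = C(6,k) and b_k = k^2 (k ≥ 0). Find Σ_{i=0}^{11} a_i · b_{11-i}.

4192

This is [x^11] in the product of the two ordinary generating functions.
Σ = 1·121 + 6·100 + 15·81 + 20·64 + 15·49 + 6·36 + 1·25 + 0·16 + 0·9 + 0·4 + 0·1 + 0·0 = 4192.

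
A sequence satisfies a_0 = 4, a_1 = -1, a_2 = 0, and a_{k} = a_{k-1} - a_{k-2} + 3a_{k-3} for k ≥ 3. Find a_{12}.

158

The ordinary generating function has denominator 1 - t + t^2 - 3t^3.
Iterating the recurrence: a_0,…,a_{12} = 4, -1, 0, 13, 10, -3, 26, 59, 24, 43, 196, 225, 158.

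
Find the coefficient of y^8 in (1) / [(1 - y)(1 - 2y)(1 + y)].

341

Partial fractions give a closed form: a_n = (-1/2)·1^n + (4/3)·2^n + (1/6)·(-1)^n.
At n = 8: a_8 = 341.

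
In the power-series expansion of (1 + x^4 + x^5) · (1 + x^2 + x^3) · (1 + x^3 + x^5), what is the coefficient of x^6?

(1 + x^4 + x^5) has coefficients 1,0,0,0,1,1 for degrees 0…5.
(1 + x^2 + x^3) has coefficients 1,0,1,1,0,0,0 for degrees 0…6.
Finally multiplying by (1 + x^3 + x^5), the product of all factors after the first has coefficients 1,0,1,2,0,2,1 for degrees 0…6.
[x^6] = 1·1 + 1·1 + 1·0 = 2.

2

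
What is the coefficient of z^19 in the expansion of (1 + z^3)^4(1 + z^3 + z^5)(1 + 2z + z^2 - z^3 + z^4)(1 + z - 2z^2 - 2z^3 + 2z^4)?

9

(1 + z^3)^4 has coefficients 1,0,0,4,0,0,6,0,0,4,0,0,1 for degrees 0…12.
(1 + z^3 + z^5) has coefficients 1,0,0,1,0,1,0,0,0,0,0,0,0,0,0,0,0,0,0,0 for degrees 0…19.
Multiplying by (1 + 2z + z^2 - z^3 + z^4) gives running coefficients 1,2,1,0,3,2,1,2,-1,1,0,0,0,0,0,0,0,0,0,0 for degrees 0…19.
Finally multiplying by (1 + z - 2z^2 - 2z^3 + 2z^4), the product of all factors after the first has coefficients 1,3,1,-5,-1,7,-1,-7,1,-2,1,4,-4,2,0,0,0,0,0,0 for degrees 0…19.
[z^19] = 1·0 + 4·0 + 6·2 + 4·1 + 1·(-7) = 9.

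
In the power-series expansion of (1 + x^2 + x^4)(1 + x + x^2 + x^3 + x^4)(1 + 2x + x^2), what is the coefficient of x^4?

9

(1 + x^2 + x^4) has coefficients 1,0,1,0,1 for degrees 0…4.
(1 + x + x^2 + x^3 + x^4) has coefficients 1,1,1,1,1 for degrees 0…4.
Finally multiplying by (1 + 2x + x^2), the product of all factors after the first has coefficients 1,3,4,4,4 for degrees 0…4.
[x^4] = 1·4 + 1·4 + 1·1 = 9.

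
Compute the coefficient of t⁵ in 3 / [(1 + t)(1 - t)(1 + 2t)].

Partial fractions give a closed form: a_n = (-3/2)·(-1)^n + (1/2)·1^n + (4)·(-2)^n.
At n = 5: a_5 = -126.

-126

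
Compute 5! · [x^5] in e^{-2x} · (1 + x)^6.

-32

The EGF product rule gives c_5 = Σ_{k_1+k_2=5} C(5; k_1,k_2) · ∏ g_i(k_i), where e^{-2x} gives (-2)^k; (1+x)^6 gives the falling factorial (6)_k.
g_1(k) for k = 0…5: 1, -2, 4, -8, 16, -32.
g_2(k) for k = 0…5: 1, 6, 30, 120, 360, 720.
c_5 = Σ_k C(5,k)·g_1(k)·g_2(5−k) = 1·1·720 + 5·(-2)·360 + 10·4·120 + 10·(-8)·30 + 5·16·6 + 1·(-32)·1 = 720 − 3600 + 4800 − 2400 + 480 − 32 = -32.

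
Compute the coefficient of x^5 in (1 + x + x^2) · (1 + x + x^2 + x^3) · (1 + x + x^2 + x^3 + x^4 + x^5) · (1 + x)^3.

78

(1 + x + x^2) has coefficients 1,1,1 for degrees 0…2.
(1 + x + x^2 + x^3) has coefficients 1,1,1,1,0,0 for degrees 0…5.
Multiplying by (1 + x + x^2 + x^3 + x^4 + x^5) gives running coefficients 1,2,3,4,4,4 for degrees 0…5.
Finally multiplying by (1 + x)^3, the product of all factors after the first has coefficients 1,5,12,20,27,31 for degrees 0…5.
[x^5] = 1·31 + 1·27 + 1·20 = 78.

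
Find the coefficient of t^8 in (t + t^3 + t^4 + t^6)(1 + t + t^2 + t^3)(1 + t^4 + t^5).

(t + t^3 + t^4 + t^6) has coefficients 0,1,0,1,1,0,1 for degrees 0…6.
(1 + t + t^2 + t^3) has coefficients 1,1,1,1,0,0,0,0,0 for degrees 0…8.
Finally multiplying by (1 + t^4 + t^5), the product of all factors after the first has coefficients 1,1,1,1,1,2,2,2,1 for degrees 0…8.
[t^8] = 1·2 + 1·2 + 1·1 + 1·1 = 6.

6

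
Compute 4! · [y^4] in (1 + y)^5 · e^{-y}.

-19

The EGF product rule gives c_4 = Σ_{k_1+k_2=4} C(4; k_1,k_2) · ∏ g_i(k_i), where (1+y)^5 gives the falling factorial (5)_k; e^{-y} gives (-1)^k.
g_1(k) for k = 0…4: 1, 5, 20, 60, 120.
g_2(k) for k = 0…4: 1, -1, 1, -1, 1.
c_4 = Σ_k C(4,k)·g_1(k)·g_2(4−k) = 1·1·1 + 4·5·(-1) + 6·20·1 + 4·60·(-1) + 1·120·1 = 1 − 20 + 120 − 240 + 120 = -19.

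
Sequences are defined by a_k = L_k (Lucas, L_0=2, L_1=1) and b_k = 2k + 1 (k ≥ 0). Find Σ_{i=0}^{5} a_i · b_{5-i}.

This is [x^5] in the product of the two ordinary generating functions.
Σ = 2·11 + 1·9 + 3·7 + 4·5 + 7·3 + 11·1 = 104.

104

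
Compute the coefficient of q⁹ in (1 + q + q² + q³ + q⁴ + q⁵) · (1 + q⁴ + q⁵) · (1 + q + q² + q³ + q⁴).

11

(1 + q + q² + q³ + q⁴ + q⁵) has coefficients 1,1,1,1,1,1 for degrees 0…5.
(1 + q⁴ + q⁵) has coefficients 1,0,0,0,1,1,0,0,0,0 for degrees 0…9.
Finally multiplying by (1 + q + q² + q³ + q⁴), the product of all factors after the first has coefficients 1,1,1,1,2,2,2,2,2,1 for degrees 0…9.
[q⁹] = 1·1 + 1·2 + 1·2 + 1·2 + 1·2 + 1·2 = 11.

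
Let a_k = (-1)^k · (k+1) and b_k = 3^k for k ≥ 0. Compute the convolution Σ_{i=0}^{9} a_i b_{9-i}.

11069

The convolution is the t^9 coefficient of A(t)B(t).
Σ = 1·19683 − 2·6561 + 3·2187 − 4·729 + 5·243 − 6·81 + 7·27 − 8·9 + 9·3 − 10·1 = 11069.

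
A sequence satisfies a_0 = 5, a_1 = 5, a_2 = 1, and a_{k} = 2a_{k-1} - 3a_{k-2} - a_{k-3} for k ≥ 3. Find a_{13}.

10042

The ordinary generating function has denominator 1 - 2z + 3z^2 + z^3.
Iterating the recurrence: a_0,…,a_{13} = 5, 5, 1, -18, -44, -35, 80, 309, 413, -181, -1910, -3690, -1469, 10042.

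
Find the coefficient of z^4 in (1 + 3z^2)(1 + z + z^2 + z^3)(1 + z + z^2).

(1 + 3z^2) has coefficients 1,0,3 for degrees 0…2.
(1 + z + z^2 + z^3) has coefficients 1,1,1,1,0 for degrees 0…4.
Finally multiplying by (1 + z + z^2), the product of all factors after the first has coefficients 1,2,3,3,2 for degrees 0…4.
[z^4] = 1·2 + 3·3 = 11.

11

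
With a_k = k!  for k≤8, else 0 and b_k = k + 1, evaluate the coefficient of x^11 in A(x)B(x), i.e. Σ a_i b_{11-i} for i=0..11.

191929

The convolution is the t^11 coefficient of A(t)B(t).
Σ = 1·12 + 1·11 + 2·10 + 6·9 + 24·8 + 120·7 + 720·6 + 5040·5 + 40320·4 + 0·3 + 0·2 + 0·1 = 191929.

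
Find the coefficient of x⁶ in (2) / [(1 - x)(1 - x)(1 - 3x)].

3272

The denominator gives the recurrence a_n = 5a_(n−1) − 7a_(n−2) + 3a_(n−3) for n ≥ 3; the numerator fixes a_0 = 2, a_1 = 10, a_2 = 36.
Iterating: 2, 10, 36, 116, 358, 1086, 3272, so a_6 = 3272.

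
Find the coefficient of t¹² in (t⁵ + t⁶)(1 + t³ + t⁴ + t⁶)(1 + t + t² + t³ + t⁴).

(t⁵ + t⁶) has coefficients 0,0,0,0,0,1,1 for degrees 0…6.
(1 + t³ + t⁴ + t⁶) has coefficients 1,0,0,1,1,0,1,0,0,0,0,0,0 for degrees 0…12.
Finally multiplying by (1 + t + t² + t³ + t⁴), the product of all factors after the first has coefficients 1,1,1,2,3,2,3,3,2,1,1,0,0 for degrees 0…12.
[t¹²] = 1·3 + 1·3 = 6.

6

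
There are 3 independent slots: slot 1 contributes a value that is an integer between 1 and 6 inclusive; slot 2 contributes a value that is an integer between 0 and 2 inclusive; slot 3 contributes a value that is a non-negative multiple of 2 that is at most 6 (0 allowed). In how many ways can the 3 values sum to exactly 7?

9

The generating function for the choices is (y + y² + y³ + y⁴ + y⁵ + y⁶)·(1 + y + y²)·(1 + y² + y⁴ + y⁶); the count is [y⁷].
(y + y² + y³ + y⁴ + y⁵ + y⁶) has coefficients 0,1,1,1,1,1,1 for degrees 0…6.
(1 + y + y²) has coefficients 1,1,1,0,0,0,0,0 for degrees 0…7.
Finally multiplying by (1 + y² + y⁴ + y⁶), the product of all factors after the first has coefficients 1,1,2,1,2,1,2,1 for degrees 0…7.
[y⁷] = 1·2 + 1·1 + 1·2 + 1·1 + 1·2 + 1·1 = 9.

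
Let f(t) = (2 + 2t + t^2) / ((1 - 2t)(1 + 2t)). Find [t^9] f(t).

512

The denominator gives the recurrence a_n = 4a_(n−2) for n ≥ 3; the numerator fixes a_0 = 2, a_1 = 2, a_2 = 9.
Iterating: 2, 2, 9, 8, 36, 32, 144, 128, 576, 512, so a_9 = 512.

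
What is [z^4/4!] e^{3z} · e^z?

256

The EGF product rule gives c_4 = Σ_{k_1+k_2=4} C(4; k_1,k_2) · ∏ g_i(k_i), where e^{3z} gives (3)^k; e^z gives (1)^k.
g_1(k) for k = 0…4: 1, 3, 9, 27, 81.
g_2(k) for k = 0…4: 1, 1, 1, 1, 1.
c_4 = Σ_k C(4,k)·g_1(k)·g_2(4−k) = 1·1·1 + 4·3·1 + 6·9·1 + 4·27·1 + 1·81·1 = 1 + 12 + 54 + 108 + 81 = 256.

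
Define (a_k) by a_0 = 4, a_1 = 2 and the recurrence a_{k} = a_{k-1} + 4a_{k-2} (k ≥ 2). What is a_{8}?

3778

The ordinary generating function has denominator 1 - q - 4q^2.
Iterating the recurrence: a_0,…,a_{8} = 4, 2, 18, 26, 98, 202, 594, 1402, 3778.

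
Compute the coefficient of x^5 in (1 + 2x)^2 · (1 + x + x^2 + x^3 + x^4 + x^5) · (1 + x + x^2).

(1 + 2x)^2 has coefficients 1,4,4 for degrees 0…2.
(1 + x + x^2 + x^3 + x^4 + x^5) has coefficients 1,1,1,1,1,1 for degrees 0…5.
Finally multiplying by (1 + x + x^2), the product of all factors after the first has coefficients 1,2,3,3,3,3 for degrees 0…5.
[x^5] = 1·3 + 4·3 + 4·3 = 27.

27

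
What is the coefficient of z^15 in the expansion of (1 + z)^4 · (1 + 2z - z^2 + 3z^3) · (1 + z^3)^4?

59

(1 + z)^4 has coefficients 1,4,6,4,1 for degrees 0…4.
(1 + 2z - z^2 + 3z^3) has coefficients 1,2,-1,3,0,0,0,0,0,0,0,0,0,0,0,0 for degrees 0…15.
Finally multiplying by (1 + z^3)^4, the product of all factors after the first has coefficients 1,2,-1,7,8,-4,18,12,-6,22,8,-4,13,2,-1,3 for degrees 0…15.
[z^15] = 1·3 + 4·(-1) + 6·2 + 4·13 + 1·(-4) = 59.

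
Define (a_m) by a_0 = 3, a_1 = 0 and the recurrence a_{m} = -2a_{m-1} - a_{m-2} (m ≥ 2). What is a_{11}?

The ordinary generating function has denominator 1 + 2x + x^2.
Iterating the recurrence: a_0,…,a_{11} = 3, 0, -3, 6, -9, 12, -15, 18, -21, 24, -27, 30.

30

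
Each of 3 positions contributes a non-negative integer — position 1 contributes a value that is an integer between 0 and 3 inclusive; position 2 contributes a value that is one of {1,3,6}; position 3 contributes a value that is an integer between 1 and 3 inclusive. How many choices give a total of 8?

The generating function for the choices is (1 + z + z^2 + z^3)·(z + z^3 + z^6)·(z + z^2 + z^3); the count is [z^8].
(1 + z + z^2 + z^3) has coefficients 1,1,1,1 for degrees 0…3.
(z + z^3 + z^6) has coefficients 0,1,0,1,0,0,1,0,0 for degrees 0…8.
Finally multiplying by (z + z^2 + z^3), the product of all factors after the first has coefficients 0,0,1,1,2,1,1,1,1 for degrees 0…8.
[z^8] = 1·1 + 1·1 + 1·1 + 1·1 = 4.

4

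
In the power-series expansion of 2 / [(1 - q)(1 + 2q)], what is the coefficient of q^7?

-170

The denominator gives the recurrence a_n = −a_(n−1) + 2a_(n−2) for n ≥ 2; the numerator fixes a_0 = 2, a_1 = -2.
Iterating: 2, -2, 6, -10, 22, -42, 86, -170, so a_7 = -170.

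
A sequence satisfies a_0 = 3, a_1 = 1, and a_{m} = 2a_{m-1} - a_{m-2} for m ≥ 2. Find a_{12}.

-21

The ordinary generating function has denominator 1 - 2q + q^2.
Iterating the recurrence: a_0,…,a_{12} = 3, 1, -1, -3, -5, -7, -9, -11, -13, -15, -17, -19, -21.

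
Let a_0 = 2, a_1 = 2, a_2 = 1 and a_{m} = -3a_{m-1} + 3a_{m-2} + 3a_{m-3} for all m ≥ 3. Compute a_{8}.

The ordinary generating function has denominator 1 + 3t - 3t^2 - 3t^3.
Iterating the recurrence: a_0,…,a_{8} = 2, 2, 1, 9, -18, 84, -279, 1035, -3690.

-3690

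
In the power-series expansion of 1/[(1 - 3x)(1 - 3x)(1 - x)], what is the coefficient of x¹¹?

3055786

The denominator gives the recurrence a_n = 7a_(n−1) − 15a_(n−2) + 9a_(n−3) for n ≥ 3; the numerator fixes a_0 = 1, a_1 = 7, a_2 = 34.
Iterating: 1, 7, 34, 142, 547, 2005, 7108, 24604, 83653, 280483, 930022, 3055786, so a_11 = 3055786.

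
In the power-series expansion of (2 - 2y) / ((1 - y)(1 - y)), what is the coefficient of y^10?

The denominator gives the recurrence a_n = 2a_(n−1) − a_(n−2) for n ≥ 2; the numerator fixes a_0 = 2, a_1 = 2.
Iterating: 2, 2, 2, 2, 2, 2, 2, 2, 2, 2, 2, so a_10 = 2.

2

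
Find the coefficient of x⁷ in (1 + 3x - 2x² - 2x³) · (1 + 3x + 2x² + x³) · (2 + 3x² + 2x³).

-32

(1 + 3x - 2x² - 2x³) has coefficients 1,3,-2,-2 for degrees 0…3.
(1 + 3x + 2x² + x³) has coefficients 1,3,2,1,0,0,0,0 for degrees 0…7.
Finally multiplying by (2 + 3x² + 2x³), the product of all factors after the first has coefficients 2,6,7,13,12,7,2,0 for degrees 0…7.
[x⁷] = 1·0 + 3·2 − 2·7 − 2·12 = -32.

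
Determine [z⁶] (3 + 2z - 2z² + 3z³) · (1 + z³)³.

(3 + 2z - 2z² + 3z³) has coefficients 3,2,-2,3 for degrees 0…3.
(1 + z³)³ has coefficients 1,0,0,3,0,0,3 for degrees 0…6.
[z⁶] = 3·3 + 2·0 − 2·0 + 3·3 = 18.

18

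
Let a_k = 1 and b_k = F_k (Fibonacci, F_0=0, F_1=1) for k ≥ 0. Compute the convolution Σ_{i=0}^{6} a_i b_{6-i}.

The convolution is the t^6 coefficient of A(t)B(t).
Σ = 1·8 + 1·5 + 1·3 + 1·2 + 1·1 + 1·1 + 1·0 = 20.

20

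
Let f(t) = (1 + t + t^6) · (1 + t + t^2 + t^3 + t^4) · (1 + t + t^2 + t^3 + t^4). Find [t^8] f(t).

(1 + t + t^6) has coefficients 1,1,0,0,0,0,1 for degrees 0…6.
(1 + t + t^2 + t^3 + t^4) has coefficients 1,1,1,1,1,0,0,0,0 for degrees 0…8.
Finally multiplying by (1 + t + t^2 + t^3 + t^4), the product of all factors after the first has coefficients 1,2,3,4,5,4,3,2,1 for degrees 0…8.
[t^8] = 1·1 + 1·2 + 1·3 = 6.

6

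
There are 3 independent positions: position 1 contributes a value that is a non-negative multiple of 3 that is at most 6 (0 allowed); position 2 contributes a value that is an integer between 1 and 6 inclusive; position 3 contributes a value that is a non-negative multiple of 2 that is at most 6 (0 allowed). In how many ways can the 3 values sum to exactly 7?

The generating function for the choices is (1 + y³ + y⁶)·(y + y² + y³ + y⁴ + y⁵ + y⁶)·(1 + y² + y⁴ + y⁶); the count is [y⁷].
(1 + y³ + y⁶) has coefficients 1,0,0,1,0,0,1 for degrees 0…6.
(y + y² + y³ + y⁴ + y⁵ + y⁶) has coefficients 0,1,1,1,1,1,1,0 for degrees 0…7.
Finally multiplying by (1 + y² + y⁴ + y⁶), the product of all factors after the first has coefficients 0,1,1,2,2,3,3,3 for degrees 0…7.
[y⁷] = 1·3 + 1·2 + 1·1 = 6.

6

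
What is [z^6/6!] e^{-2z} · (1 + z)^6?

The EGF product rule gives c_6 = Σ_{k_1+k_2=6} C(6; k_1,k_2) · ∏ g_i(k_i), where e^{-2z} gives (-2)^k; (1+z)^6 gives the falling factorial (6)_k.
g_1(k) for k = 0…6: 1, -2, 4, -8, 16, -32, 64.
g_2(k) for k = 0…6: 1, 6, 30, 120, 360, 720, 720.
c_6 = Σ_k C(6,k)·g_1(k)·g_2(6−k) = 1·1·720 + 6·(-2)·720 + 15·4·360 + 20·(-8)·120 + 15·16·30 + 6·(-32)·6 + 1·64·1 = 720 − 8640 + 21600 − 19200 + 7200 − 1152 + 64 = 592.

592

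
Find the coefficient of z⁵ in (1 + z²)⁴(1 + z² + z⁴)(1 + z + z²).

11

(1 + z²)⁴ has coefficients 1,0,4,0,6,0 for degrees 0…5.
(1 + z² + z⁴) has coefficients 1,0,1,0,1,0 for degrees 0…5.
Finally multiplying by (1 + z + z²), the product of all factors after the first has coefficients 1,1,2,1,2,1 for degrees 0…5.
[z⁵] = 1·1 + 4·1 + 6·1 = 11.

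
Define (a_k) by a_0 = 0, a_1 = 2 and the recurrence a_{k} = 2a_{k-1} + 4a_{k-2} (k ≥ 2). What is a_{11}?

182272

The ordinary generating function has denominator 1 - 2q - 4q^2.
Iterating the recurrence: a_0,…,a_{11} = 0, 2, 4, 16, 48, 160, 512, 1664, 5376, 17408, 56320, 182272.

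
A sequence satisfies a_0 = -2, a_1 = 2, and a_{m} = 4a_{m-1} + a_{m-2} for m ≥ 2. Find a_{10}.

635622

The ordinary generating function has denominator 1 - 4z - z^2.
Iterating the recurrence: a_0,…,a_{10} = -2, 2, 6, 26, 110, 466, 1974, 8362, 35422, 150050, 635622.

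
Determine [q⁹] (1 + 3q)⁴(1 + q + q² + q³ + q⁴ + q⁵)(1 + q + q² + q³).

768

(1 + 3q)⁴ has coefficients 1,12,54,108,81 for degrees 0…4.
(1 + q + q² + q³ + q⁴ + q⁵) has coefficients 1,1,1,1,1,1,0,0,0,0 for degrees 0…9.
Finally multiplying by (1 + q + q² + q³), the product of all factors after the first has coefficients 1,2,3,4,4,4,3,2,1,0 for degrees 0…9.
[q⁹] = 1·0 + 12·1 + 54·2 + 108·3 + 81·4 = 768.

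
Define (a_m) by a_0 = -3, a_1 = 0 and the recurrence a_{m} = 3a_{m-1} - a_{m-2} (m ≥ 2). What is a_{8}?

1131

The ordinary generating function has denominator 1 - 3q + q^2.
Iterating the recurrence: a_0,…,a_{8} = -3, 0, 3, 9, 24, 63, 165, 432, 1131.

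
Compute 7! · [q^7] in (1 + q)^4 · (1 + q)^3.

5040

The EGF product rule gives c_7 = Σ_{k_1+k_2=7} C(7; k_1,k_2) · ∏ g_i(k_i), where (1+q)^4 gives the falling factorial (4)_k; (1+q)^3 gives the falling factorial (3)_k.
g_1(k) for k = 0…7: 1, 4, 12, 24, 24, 0, 0, 0.
g_2(k) for k = 0…7: 1, 3, 6, 6, 0, 0, 0, 0.
c_7 = Σ_k C(7,k)·g_1(k)·g_2(7−k) = 35·24·6 = 5040.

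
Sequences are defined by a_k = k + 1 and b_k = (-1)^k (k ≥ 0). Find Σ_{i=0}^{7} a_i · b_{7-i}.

4

This is [x^7] in the product of the two ordinary generating functions.
Σ = 1·(-1) + 2·1 + 3·(-1) + 4·1 + 5·(-1) + 6·1 + 7·(-1) + 8·1 = 4.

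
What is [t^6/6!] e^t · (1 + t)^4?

The EGF product rule gives c_6 = Σ_{k_1+k_2=6} C(6; k_1,k_2) · ∏ g_i(k_i), where e^t gives (1)^k; (1+t)^4 gives the falling factorial (4)_k.
g_1(k) for k = 0…6: 1, 1, 1, 1, 1, 1, 1.
g_2(k) for k = 0…6: 1, 4, 12, 24, 24, 0, 0.
c_6 = Σ_k C(6,k)·g_1(k)·g_2(6−k) = 15·1·24 + 20·1·24 + 15·1·12 + 6·1·4 + 1·1·1 = 360 + 480 + 180 + 24 + 1 = 1045.

1045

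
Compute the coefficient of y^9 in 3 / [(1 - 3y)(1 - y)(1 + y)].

Partial fractions give a closed form: a_n = (27/8)·3^n + (-3/4)·1^n + (3/8)·(-1)^n.
At n = 9: a_9 = 66429.

66429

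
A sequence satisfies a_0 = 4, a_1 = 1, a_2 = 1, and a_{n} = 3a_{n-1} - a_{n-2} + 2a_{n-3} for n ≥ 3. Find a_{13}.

416089

The ordinary generating function has denominator 1 - 3t + t^2 - 2t^3.
Iterating the recurrence: a_0,…,a_{13} = 4, 1, 1, 10, 31, 85, 244, 709, 2053, 5938, 17179, 49705, 143812, 416089.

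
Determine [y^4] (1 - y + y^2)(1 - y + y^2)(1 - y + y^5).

3

(1 - y + y^2) has coefficients 1,-1,1 for degrees 0…2.
(1 - y + y^2) has coefficients 1,-1,1,0,0 for degrees 0…4.
Finally multiplying by (1 - y + y^5), the product of all factors after the first has coefficients 1,-2,2,-1,0 for degrees 0…4.
[y^4] = 1·0 − 1·(-1) + 1·2 = 3.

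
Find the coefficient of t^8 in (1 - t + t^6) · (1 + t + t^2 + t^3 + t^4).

1

(1 - t + t^6) has coefficients 1,-1,0,0,0,0,1 for degrees 0…6.
(1 + t + t^2 + t^3 + t^4) has coefficients 1,1,1,1,1,0,0,0,0 for degrees 0…8.
[t^8] = 1·0 − 1·0 + 1·1 = 1.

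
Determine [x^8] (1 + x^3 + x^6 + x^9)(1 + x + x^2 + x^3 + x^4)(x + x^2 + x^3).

(1 + x^3 + x^6 + x^9) has coefficients 1,0,0,1,0,0,1,0,0 for degrees 0…8.
(1 + x + x^2 + x^3 + x^4) has coefficients 1,1,1,1,1,0,0,0,0 for degrees 0…8.
Finally multiplying by (x + x^2 + x^3), the product of all factors after the first has coefficients 0,1,2,3,3,3,2,1,0 for degrees 0…8.
[x^8] = 1·0 + 1·3 + 1·2 = 5.

5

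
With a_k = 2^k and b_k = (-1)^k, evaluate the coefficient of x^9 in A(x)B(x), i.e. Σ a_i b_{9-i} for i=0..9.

This is [x^9] in the product of the two ordinary generating functions.
Σ = 1·(-1) + 2·1 + 4·(-1) + 8·1 + 16·(-1) + 32·1 + 64·(-1) + 128·1 + 256·(-1) + 512·1 = 341.

341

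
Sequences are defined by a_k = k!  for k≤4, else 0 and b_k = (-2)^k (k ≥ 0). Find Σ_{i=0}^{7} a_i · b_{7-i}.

This is [x^7] in the product of the two ordinary generating functions.
Σ = 1·(-128) + 1·64 + 2·(-32) + 6·16 + 24·(-8) + 0·4 + 0·(-2) + 0·1 = -224.

-224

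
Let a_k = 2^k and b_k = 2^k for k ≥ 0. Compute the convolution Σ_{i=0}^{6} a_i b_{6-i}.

448

Write out a_i and b_{6-i} for i = 0,…,6 and sum the products.
Σ = 1·64 + 2·32 + 4·16 + 8·8 + 16·4 + 32·2 + 64·1 = 448.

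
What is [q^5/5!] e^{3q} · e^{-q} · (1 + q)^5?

The EGF product rule gives c_5 = Σ_{k_1+k_2+k_3=5} C(5; k_1,k_2,k_3) · ∏ g_i(k_i), where e^{3q} gives (3)^k; e^{-q} gives (-1)^k; (1+q)^5 gives the falling factorial (5)_k.
g_1(k) for k = 0…5: 1, 3, 9, 27, 81, 243.
g_2(k) for k = 0…5: 1, -1, 1, -1, 1, -1.
g_3(k) for k = 0…5: 1, 5, 20, 60, 120, 120.
First combine the last two factors: h(k) = Σ_j C(k,j)·g_2(j)·g_3(k−j) for k = 0…5: 1, 4, 11, 14, -19, -56.
c_5 = Σ_k C(5,k)·g_1(k)·h(5−k) = 1·1·(-56) + 5·3·(-19) + 10·9·14 + 10·27·11 + 5·81·4 + 1·243·1 = −56 − 285 + 1260 + 2970 + 1620 + 243 = 5752.

5752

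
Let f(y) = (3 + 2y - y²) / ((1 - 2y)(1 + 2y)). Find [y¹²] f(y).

The denominator gives the recurrence a_n = 4a_(n−2) for n ≥ 3; the numerator fixes a_0 = 3, a_1 = 2, a_2 = 11.
Iterating: 3, 2, 11, 8, 44, 32, 176, 128, 704, 512, 2816, 2048, 11264, so a_12 = 11264.

11264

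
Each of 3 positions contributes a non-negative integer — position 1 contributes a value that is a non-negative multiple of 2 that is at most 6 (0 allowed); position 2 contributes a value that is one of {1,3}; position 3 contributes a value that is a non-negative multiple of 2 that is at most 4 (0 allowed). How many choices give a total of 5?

The generating function for the choices is (1 + y² + y⁴ + y⁶)·(y + y³)·(1 + y² + y⁴); the count is [y⁵].
(1 + y² + y⁴ + y⁶) has coefficients 1,0,1,0,1,0 for degrees 0…5.
(y + y³) has coefficients 0,1,0,1,0,0 for degrees 0…5.
Finally multiplying by (1 + y² + y⁴), the product of all factors after the first has coefficients 0,1,0,2,0,2 for degrees 0…5.
[y⁵] = 1·2 + 1·2 + 1·1 = 5.

5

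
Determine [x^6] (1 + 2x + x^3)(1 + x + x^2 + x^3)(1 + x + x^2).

(1 + 2x + x^3) has coefficients 1,2,0,1 for degrees 0…3.
(1 + x + x^2 + x^3) has coefficients 1,1,1,1,0,0,0 for degrees 0…6.
Finally multiplying by (1 + x + x^2), the product of all factors after the first has coefficients 1,2,3,3,2,1,0 for degrees 0…6.
[x^6] = 1·0 + 2·1 + 1·3 = 5.

5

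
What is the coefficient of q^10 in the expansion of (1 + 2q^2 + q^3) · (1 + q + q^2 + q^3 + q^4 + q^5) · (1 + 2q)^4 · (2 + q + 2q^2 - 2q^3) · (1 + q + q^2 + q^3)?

3441

(1 + 2q^2 + q^3) has coefficients 1,0,2,1 for degrees 0…3.
(1 + q + q^2 + q^3 + q^4 + q^5) has coefficients 1,1,1,1,1,1,0,0,0,0,0 for degrees 0…10.
Multiplying by (1 + 2q)^4 gives running coefficients 1,9,33,65,81,81,80,72,48,16,0 for degrees 0…10.
Multiplying by (2 + q + 2q^2 - 2q^3) gives running coefficients 2,19,77,179,275,307,273,224,166,64,-32 for degrees 0…10.
Finally multiplying by (1 + q + q^2 + q^3), the product of all factors after the first has coefficients 2,21,98,277,550,838,1034,1079,970,727,422 for degrees 0…10.
[q^10] = 1·422 + 2·970 + 1·1079 = 3441.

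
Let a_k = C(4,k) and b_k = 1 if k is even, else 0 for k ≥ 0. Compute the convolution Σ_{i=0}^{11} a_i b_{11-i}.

This is [x^11] in the product of the two ordinary generating functions.
Σ = 1·0 + 4·1 + 6·0 + 4·1 + 1·0 + 0·1 + 0·0 + 0·1 + 0·0 + 0·1 + 0·0 + 0·1 = 8.

8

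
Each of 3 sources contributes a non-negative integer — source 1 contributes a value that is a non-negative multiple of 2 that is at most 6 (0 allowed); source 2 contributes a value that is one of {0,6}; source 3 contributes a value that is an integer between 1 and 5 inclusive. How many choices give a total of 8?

3

The generating function for the choices is (1 + q^2 + q^4 + q^6)·(1 + q^6)·(q + q^2 + q^3 + q^4 + q^5); the count is [q^8].
(1 + q^2 + q^4 + q^6) has coefficients 1,0,1,0,1,0,1 for degrees 0…6.
(1 + q^6) has coefficients 1,0,0,0,0,0,1,0,0 for degrees 0…8.
Finally multiplying by (q + q^2 + q^3 + q^4 + q^5), the product of all factors after the first has coefficients 0,1,1,1,1,1,0,1,1 for degrees 0…8.
[q^8] = 1·1 + 1·0 + 1·1 + 1·1 = 3.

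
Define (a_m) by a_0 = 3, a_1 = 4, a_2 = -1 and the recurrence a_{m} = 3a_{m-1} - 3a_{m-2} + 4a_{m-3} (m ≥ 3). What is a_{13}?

29620

The ordinary generating function has denominator 1 - 3q + 3q^2 - 4q^3.
Iterating the recurrence: a_0,…,a_{13} = 3, 4, -1, -3, 10, 35, 63, 124, 323, 849, 2074, 4967, 12075, 29620.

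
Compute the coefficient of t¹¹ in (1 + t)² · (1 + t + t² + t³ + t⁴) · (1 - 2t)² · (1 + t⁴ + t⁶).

11

(1 + t)² has coefficients 1,2,1 for degrees 0…2.
(1 + t + t² + t³ + t⁴) has coefficients 1,1,1,1,1,0,0,0,0,0,0,0 for degrees 0…11.
Multiplying by (1 - 2t)² gives running coefficients 1,-3,1,1,1,0,4,0,0,0,0,0 for degrees 0…11.
Finally multiplying by (1 + t⁴ + t⁶), the product of all factors after the first has coefficients 1,-3,1,1,2,-3,6,-2,2,1,5,0 for degrees 0…11.
[t¹¹] = 1·0 + 2·5 + 1·1 = 11.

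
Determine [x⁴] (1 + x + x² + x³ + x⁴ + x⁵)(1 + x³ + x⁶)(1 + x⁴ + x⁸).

(1 + x + x² + x³ + x⁴ + x⁵) has coefficients 1,1,1,1,1 for degrees 0…4.
(1 + x³ + x⁶) has coefficients 1,0,0,1,0 for degrees 0…4.
Finally multiplying by (1 + x⁴ + x⁸), the product of all factors after the first has coefficients 1,0,0,1,1 for degrees 0…4.
[x⁴] = 1·1 + 1·1 + 1·0 + 1·0 + 1·1 = 3.

3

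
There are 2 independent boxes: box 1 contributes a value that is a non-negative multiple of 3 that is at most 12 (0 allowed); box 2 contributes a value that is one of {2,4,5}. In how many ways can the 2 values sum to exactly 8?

2

The generating function for the choices is (1 + x³ + x⁶ + x⁹ + x¹²)·(x² + x⁴ + x⁵); the count is [x⁸].
(1 + x³ + x⁶ + x⁹ + x¹²) has coefficients 1,0,0,1,0,0,1,0,0 for degrees 0…8.
(x² + x⁴ + x⁵) has coefficients 0,0,1,0,1,1,0,0,0 for degrees 0…8.
[x⁸] = 1·0 + 1·1 + 1·1 = 2.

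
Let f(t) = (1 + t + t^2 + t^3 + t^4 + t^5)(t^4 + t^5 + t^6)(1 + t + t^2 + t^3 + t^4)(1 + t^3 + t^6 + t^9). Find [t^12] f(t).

(1 + t + t^2 + t^3 + t^4 + t^5) has coefficients 1,1,1,1,1,1 for degrees 0…5.
(t^4 + t^5 + t^6) has coefficients 0,0,0,0,1,1,1,0,0,0,0,0,0 for degrees 0…12.
Multiplying by (1 + t + t^2 + t^3 + t^4) gives running coefficients 0,0,0,0,1,2,3,3,3,2,1,0,0 for degrees 0…12.
Finally multiplying by (1 + t^3 + t^6 + t^9), the product of all factors after the first has coefficients 0,0,0,0,1,2,3,4,5,5,5,5,5 for degrees 0…12.
[t^12] = 1·5 + 1·5 + 1·5 + 1·5 + 1·5 + 1·4 = 29.

29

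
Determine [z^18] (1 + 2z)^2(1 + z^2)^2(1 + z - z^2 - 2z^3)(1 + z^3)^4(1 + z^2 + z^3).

-226

(1 + 2z)^2 has coefficients 1,4,4 for degrees 0…2.
(1 + z^2)^2 has coefficients 1,0,2,0,1,0,0,0,0,0,0,0,0,0,0,0,0,0,0 for degrees 0…18.
Multiplying by (1 + z - z^2 - 2z^3) gives running coefficients 1,1,1,0,-1,-3,-1,-2,0,0,0,0,0,0,0,0,0,0,0 for degrees 0…18.
Multiplying by (1 + z^3)^4 gives running coefficients 1,1,1,4,3,1,5,0,-6,0,-10,-14,-5,-15,-11,-4,-9,-3,-1 for degrees 0…18.
Finally multiplying by (1 + z^2 + z^3), the product of all factors after the first has coefficients 1,1,2,6,5,6,12,4,0,5,-16,-20,-15,-39,-30,-24,-35,-18,-14 for degrees 0…18.
[z^18] = 1·(-14) + 4·(-18) + 4·(-35) = -226.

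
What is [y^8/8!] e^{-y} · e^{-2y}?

6561

The EGF product rule gives c_8 = Σ_{k_1+k_2=8} C(8; k_1,k_2) · ∏ g_i(k_i), where e^{-y} gives (-1)^k; e^{-2y} gives (-2)^k.
g_1(k) for k = 0…8: 1, -1, 1, -1, 1, -1, 1, -1, 1.
g_2(k) for k = 0…8: 1, -2, 4, -8, 16, -32, 64, -128, 256.
c_8 = Σ_k C(8,k)·g_1(k)·g_2(8−k) = 1·1·256 + 8·(-1)·(-128) + 28·1·64 + 56·(-1)·(-32) + 70·1·16 + 56·(-1)·(-8) + 28·1·4 + 8·(-1)·(-2) + 1·1·1 = 256 + 1024 + 1792 + 1792 + 1120 + 448 + 112 + 16 + 1 = 6561.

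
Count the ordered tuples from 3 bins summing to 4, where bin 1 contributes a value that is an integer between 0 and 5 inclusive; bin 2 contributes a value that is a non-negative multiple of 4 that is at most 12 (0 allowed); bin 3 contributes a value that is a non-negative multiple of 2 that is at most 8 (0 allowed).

4

The generating function for the choices is (1 + t + t^2 + t^3 + t^4 + t^5)·(1 + t^4 + t^8 + t^12)·(1 + t^2 + t^4 + t^6 + t^8); the count is [t^4].
(1 + t + t^2 + t^3 + t^4 + t^5) has coefficients 1,1,1,1,1 for degrees 0…4.
(1 + t^4 + t^8 + t^12) has coefficients 1,0,0,0,1 for degrees 0…4.
Finally multiplying by (1 + t^2 + t^4 + t^6 + t^8), the product of all factors after the first has coefficients 1,0,1,0,2 for degrees 0…4.
[t^4] = 1·2 + 1·0 + 1·1 + 1·0 + 1·1 = 4.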